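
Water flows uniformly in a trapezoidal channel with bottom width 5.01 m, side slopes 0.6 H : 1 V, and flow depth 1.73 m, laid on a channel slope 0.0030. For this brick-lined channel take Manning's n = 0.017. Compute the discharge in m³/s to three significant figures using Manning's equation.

A = (b + z·y)·y = (5.01 + 0.6×1.73)×1.73 = 10.46 m²
P = b + 2y√(1+z²) = 5.01 + 2×1.73×√(1+0.6²) = 9.045 m
R = A/P = 10.46/9.045 = 1.157 m
Q = (1/n)·A·R^(2/3)·S^(1/2) = (1/0.017) × 10.46 × 1.157^(2/3) × 0.0030^(1/2) = 37.15 m³/s

37.1 m³/s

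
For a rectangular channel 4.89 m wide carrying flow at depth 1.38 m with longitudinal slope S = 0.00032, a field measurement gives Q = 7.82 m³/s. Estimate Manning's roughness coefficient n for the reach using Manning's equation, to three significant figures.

0.0142

A = b·y = 4.89 × 1.38 = 6.748 m²
P = b + 2y = 4.89 + 2×1.38 = 7.650 m
R = A/P = 6.748/7.650 = 0.8821 m
n = (1/Q)·A·R^(2/3)·S^(1/2) = (1/7.82) × 6.748 × 0.9198 × 0.01789 = 0.01420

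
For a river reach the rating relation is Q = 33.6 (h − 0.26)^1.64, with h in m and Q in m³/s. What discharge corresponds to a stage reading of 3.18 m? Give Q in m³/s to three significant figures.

Q = 33.6 × (3.18 − 0.26)^1.64 = 33.6 × 2.92^1.64 = 194.8 m³/s

195 m³/s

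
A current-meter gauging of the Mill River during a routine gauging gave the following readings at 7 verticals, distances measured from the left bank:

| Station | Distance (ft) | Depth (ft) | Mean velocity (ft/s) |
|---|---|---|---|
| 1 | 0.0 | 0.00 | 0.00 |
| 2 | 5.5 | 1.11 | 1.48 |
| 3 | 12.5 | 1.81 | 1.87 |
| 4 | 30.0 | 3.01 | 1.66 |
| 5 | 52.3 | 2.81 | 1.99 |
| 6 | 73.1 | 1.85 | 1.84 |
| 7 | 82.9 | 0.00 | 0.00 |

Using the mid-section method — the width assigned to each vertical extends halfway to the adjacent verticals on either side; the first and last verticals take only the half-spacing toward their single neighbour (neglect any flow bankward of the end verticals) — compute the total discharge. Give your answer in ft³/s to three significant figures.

324 ft³/s

w_2 = (12.5 − 0.0)/2 = 6.25 ft; q_2 = 1.48 × 1.11 × 6.25 = 10.27 ft³/s
w_3 = (30.0 − 5.5)/2 = 12.25 ft; q_3 = 1.87 × 1.81 × 12.25 = 41.46 ft³/s
w_4 = (52.3 − 12.5)/2 = 19.9 ft; q_4 = 1.66 × 3.01 × 19.9 = 99.43 ft³/s
w_5 = (73.1 − 30.0)/2 = 21.55 ft; q_5 = 1.99 × 2.81 × 21.55 = 120.5 ft³/s
w_6 = (82.9 − 52.3)/2 = 15.3 ft; q_6 = 1.84 × 1.85 × 15.3 = 52.08 ft³/s
Stations 1, 7 contribute zero (depth or velocity is 0).
Q = Σ qᵢ = 323.7 ft³/s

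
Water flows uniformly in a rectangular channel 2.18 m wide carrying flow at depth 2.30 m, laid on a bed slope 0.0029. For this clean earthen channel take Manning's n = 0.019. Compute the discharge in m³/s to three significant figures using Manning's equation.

A = b·y = 2.18 × 2.30 = 5.014 m²
P = b + 2y = 2.18 + 2×2.30 = 6.780 m
R = A/P = 5.014/6.780 = 0.7395 m
Q = (1/n)·A·R^(2/3)·S^(1/2) = (1/0.019) × 5.014 × 0.7395^(2/3) × 0.0029^(1/2) = 11.62 m³/s

11.6 m³/s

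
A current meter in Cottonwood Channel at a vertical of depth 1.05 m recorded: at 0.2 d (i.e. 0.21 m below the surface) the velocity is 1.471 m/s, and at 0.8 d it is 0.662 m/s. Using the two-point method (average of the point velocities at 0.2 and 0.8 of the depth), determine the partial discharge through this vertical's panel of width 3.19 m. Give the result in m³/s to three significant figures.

v̄ = (1.471 + 0.662) / 2 = 1.067 m/s
q = v̄ × d × w = 1.067 × 1.05 × 3.19 = 3.572 m³/s

3.57 m³/s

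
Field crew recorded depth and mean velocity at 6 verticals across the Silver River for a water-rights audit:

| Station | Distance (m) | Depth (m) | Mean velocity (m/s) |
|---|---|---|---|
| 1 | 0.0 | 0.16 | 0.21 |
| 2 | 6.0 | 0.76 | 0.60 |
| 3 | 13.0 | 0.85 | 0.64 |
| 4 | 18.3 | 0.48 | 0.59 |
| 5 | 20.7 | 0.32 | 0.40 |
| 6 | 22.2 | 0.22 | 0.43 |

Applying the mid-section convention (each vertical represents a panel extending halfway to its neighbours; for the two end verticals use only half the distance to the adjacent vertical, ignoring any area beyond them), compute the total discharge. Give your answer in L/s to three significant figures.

w_1 = (6.0 − 0.0)/2 = 3 m; q_1 = 0.21 × 0.16 × 3 = 0.1008 m³/s
w_2 = (13.0 − 0.0)/2 = 6.5 m; q_2 = 0.60 × 0.76 × 6.5 = 2.964 m³/s
w_3 = (18.3 − 6.0)/2 = 6.15 m; q_3 = 0.64 × 0.85 × 6.15 = 3.346 m³/s
w_4 = (20.7 − 13.0)/2 = 3.85 m; q_4 = 0.59 × 0.48 × 3.85 = 1.090 m³/s
w_5 = (22.2 − 18.3)/2 = 1.95 m; q_5 = 0.40 × 0.32 × 1.95 = 0.2496 m³/s
w_6 = (22.2 − 20.7)/2 = 0.75 m; q_6 = 0.43 × 0.22 × 0.75 = 0.07095 m³/s
Q = Σ qᵢ = 7.821 m³/s
= 7.821 × 1000 = 7821 L/s

7820 L/s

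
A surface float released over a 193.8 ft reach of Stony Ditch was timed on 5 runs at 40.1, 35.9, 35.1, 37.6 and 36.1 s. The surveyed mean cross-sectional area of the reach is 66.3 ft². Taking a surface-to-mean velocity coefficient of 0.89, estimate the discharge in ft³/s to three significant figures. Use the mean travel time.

309 ft³/s

t̄ = (40.1 + 35.9 + 35.1 + 37.6 + 36.1) / 5 = 36.96 s
v_surface = L / t̄ = 193.8 / 36.96 = 5.244 ft/s
v_mean = 0.89 × 5.244 = 4.667 ft/s
Q = A × v_mean = 66.3 × 4.667 = 309.4 ft³/s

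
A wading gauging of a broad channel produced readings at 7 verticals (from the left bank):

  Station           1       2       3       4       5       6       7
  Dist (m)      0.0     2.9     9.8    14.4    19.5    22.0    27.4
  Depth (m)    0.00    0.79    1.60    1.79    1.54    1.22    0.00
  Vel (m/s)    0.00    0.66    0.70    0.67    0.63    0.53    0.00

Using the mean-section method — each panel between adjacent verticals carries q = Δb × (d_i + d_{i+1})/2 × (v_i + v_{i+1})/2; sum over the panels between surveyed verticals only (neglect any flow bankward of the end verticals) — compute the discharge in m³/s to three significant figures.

Panel 1-2: Δb = 2.9 m, d̄ = (0.00+0.79)/2 = 0.395, v̄ = (0.00+0.66)/2 = 0.33 → q = 2.9×0.395×0.33 = 0.3780 m³/s
Panel 2-3: Δb = 6.9 m, d̄ = (0.79+1.60)/2 = 1.195, v̄ = (0.66+0.70)/2 = 0.68 → q = 6.9×1.195×0.68 = 5.607 m³/s
Panel 3-4: Δb = 4.6 m, d̄ = (1.60+1.79)/2 = 1.695, v̄ = (0.70+0.67)/2 = 0.685 → q = 4.6×1.695×0.685 = 5.341 m³/s
Panel 4-5: Δb = 5.1 m, d̄ = (1.79+1.54)/2 = 1.665, v̄ = (0.67+0.63)/2 = 0.65 → q = 5.1×1.665×0.65 = 5.519 m³/s
Panel 5-6: Δb = 2.5 m, d̄ = (1.54+1.22)/2 = 1.38, v̄ = (0.63+0.53)/2 = 0.58 → q = 2.5×1.38×0.58 = 2.001 m³/s
Panel 6-7: Δb = 5.4 m, d̄ = (1.22+0.00)/2 = 0.61, v̄ = (0.53+0.00)/2 = 0.265 → q = 5.4×0.61×0.265 = 0.8729 m³/s
Q = Σ q = 19.72 m³/s

19.7 m³/s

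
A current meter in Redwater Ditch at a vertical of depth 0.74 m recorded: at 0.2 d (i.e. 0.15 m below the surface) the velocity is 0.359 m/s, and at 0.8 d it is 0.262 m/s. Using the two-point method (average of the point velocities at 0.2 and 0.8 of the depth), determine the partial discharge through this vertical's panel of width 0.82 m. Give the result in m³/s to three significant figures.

v̄ = (0.359 + 0.262) / 2 = 0.3105 m/s
q = v̄ × d × w = 0.3105 × 0.74 × 0.82 = 0.1884 m³/s

0.188 m³/s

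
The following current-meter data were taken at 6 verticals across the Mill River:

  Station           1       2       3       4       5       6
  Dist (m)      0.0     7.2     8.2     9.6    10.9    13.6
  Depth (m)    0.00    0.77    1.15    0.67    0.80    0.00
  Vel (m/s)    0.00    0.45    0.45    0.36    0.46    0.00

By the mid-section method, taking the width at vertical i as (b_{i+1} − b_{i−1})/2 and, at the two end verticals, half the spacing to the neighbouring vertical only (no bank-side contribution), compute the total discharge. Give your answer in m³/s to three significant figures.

3.10 m³/s

w_2 = (8.2 − 0.0)/2 = 4.1 m; q_2 = 0.45 × 0.77 × 4.1 = 1.421 m³/s
w_3 = (9.6 − 7.2)/2 = 1.2 m; q_3 = 0.45 × 1.15 × 1.2 = 0.6210 m³/s
w_4 = (10.9 − 8.2)/2 = 1.35 m; q_4 = 0.36 × 0.67 × 1.35 = 0.3256 m³/s
w_5 = (13.6 − 9.6)/2 = 2 m; q_5 = 0.46 × 0.80 × 2 = 0.7360 m³/s
Stations 1, 6 contribute zero (depth or velocity is 0).
Q = Σ qᵢ = 3.103 m³/s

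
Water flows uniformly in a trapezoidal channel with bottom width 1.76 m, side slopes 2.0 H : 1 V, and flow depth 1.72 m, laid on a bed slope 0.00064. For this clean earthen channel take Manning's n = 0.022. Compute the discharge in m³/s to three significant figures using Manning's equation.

9.91 m³/s

A = (b + z·y)·y = (1.76 + 2.0×1.72)×1.72 = 8.944 m²
P = b + 2y√(1+z²) = 1.76 + 2×1.72×√(1+2.0²) = 9.452 m
R = A/P = 8.944/9.452 = 0.9462 m
Q = (1/n)·A·R^(2/3)·S^(1/2) = (1/0.022) × 8.944 × 0.9462^(2/3) × 0.00064^(1/2) = 9.913 m³/s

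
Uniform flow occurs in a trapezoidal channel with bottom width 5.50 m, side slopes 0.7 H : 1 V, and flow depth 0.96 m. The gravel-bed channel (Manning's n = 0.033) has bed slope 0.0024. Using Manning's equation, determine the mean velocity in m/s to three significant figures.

1.23 m/s

A = (b + z·y)·y = (5.50 + 0.7×0.96)×0.96 = 5.925 m²
P = b + 2y√(1+z²) = 5.50 + 2×0.96×√(1+0.7²) = 7.844 m
R = A/P = 5.925/7.844 = 0.7554 m
Q = (1/n)·A·R^(2/3)·S^(1/2) = (1/0.033) × 5.925 × 0.7554^(2/3) × 0.0024^(1/2) = 7.296 m³/s
V = Q/A = 7.296/5.925 = 1.231 m/s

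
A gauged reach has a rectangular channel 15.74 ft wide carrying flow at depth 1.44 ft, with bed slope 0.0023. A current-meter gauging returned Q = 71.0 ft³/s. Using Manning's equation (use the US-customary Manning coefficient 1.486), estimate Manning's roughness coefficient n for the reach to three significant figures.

0.0259

A = b·y = 15.74 × 1.44 = 22.67 ft²
P = b + 2y = 15.74 + 2×1.44 = 18.62 ft
R = A/P = 22.67/18.62 = 1.217 ft
n = (1.486/Q)·A·R^(2/3)·S^(1/2) = (1.486/71.0) × 22.67 × 1.140 × 0.04796 = 0.02594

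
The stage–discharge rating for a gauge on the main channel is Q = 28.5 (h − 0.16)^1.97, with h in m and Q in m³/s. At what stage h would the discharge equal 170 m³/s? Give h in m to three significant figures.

h − h₀ = (Q/C)^(1/b) = (170/28.5)^(1/1.97) = 2.476 m
h = 0.16 + 2.476 = 2.636 m

2.64 m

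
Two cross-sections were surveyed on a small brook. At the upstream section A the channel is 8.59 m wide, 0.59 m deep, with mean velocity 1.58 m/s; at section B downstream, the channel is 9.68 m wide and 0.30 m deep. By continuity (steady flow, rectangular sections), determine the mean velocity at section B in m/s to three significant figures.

Q = A₁V₁ = (8.59×0.59) × 1.58 = 8.008 m³/s
A₂ = 9.68 × 0.30 = 2.904 m²
V₂ = Q/A₂ = 8.008/2.904 = 2.757 m/s

2.76 m/s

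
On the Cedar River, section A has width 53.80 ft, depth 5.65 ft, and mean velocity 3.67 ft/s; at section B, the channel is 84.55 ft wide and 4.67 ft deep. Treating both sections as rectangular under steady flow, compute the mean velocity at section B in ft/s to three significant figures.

2.83 ft/s

Q = A₁V₁ = (53.80×5.65) × 3.67 = 1116 ft³/s
A₂ = 84.55 × 4.67 = 394.8 ft²
V₂ = Q/A₂ = 1116/394.8 = 2.825 ft/s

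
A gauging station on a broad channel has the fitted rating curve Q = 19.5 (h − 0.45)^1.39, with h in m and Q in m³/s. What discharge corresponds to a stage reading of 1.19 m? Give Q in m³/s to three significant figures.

Q = 19.5 × (1.19 − 0.45)^1.39 = 19.5 × 0.74^1.39 = 12.83 m³/s

12.8 m³/s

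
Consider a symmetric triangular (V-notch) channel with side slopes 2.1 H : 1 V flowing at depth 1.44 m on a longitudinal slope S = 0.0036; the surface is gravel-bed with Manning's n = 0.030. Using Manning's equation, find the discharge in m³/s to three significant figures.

A = z·y² = 2.1×1.44² = 4.355 m²
P = 2y√(1+z²) = 2×1.44×√(1+2.1²) = 6.699 m
R = A/P = 4.355/6.699 = 0.6501 m
Q = (1/n)·A·R^(2/3)·S^(1/2) = (1/0.030) × 4.355 × 0.6501^(2/3) × 0.0036^(1/2) = 6.535 m³/s

6.54 m³/s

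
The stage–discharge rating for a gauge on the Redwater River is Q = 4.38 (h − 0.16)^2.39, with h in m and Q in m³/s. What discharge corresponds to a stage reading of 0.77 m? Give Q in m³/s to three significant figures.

Q = 4.38 × (0.77 − 0.16)^2.39 = 4.38 × 0.61^2.39 = 1.344 m³/s

1.34 m³/s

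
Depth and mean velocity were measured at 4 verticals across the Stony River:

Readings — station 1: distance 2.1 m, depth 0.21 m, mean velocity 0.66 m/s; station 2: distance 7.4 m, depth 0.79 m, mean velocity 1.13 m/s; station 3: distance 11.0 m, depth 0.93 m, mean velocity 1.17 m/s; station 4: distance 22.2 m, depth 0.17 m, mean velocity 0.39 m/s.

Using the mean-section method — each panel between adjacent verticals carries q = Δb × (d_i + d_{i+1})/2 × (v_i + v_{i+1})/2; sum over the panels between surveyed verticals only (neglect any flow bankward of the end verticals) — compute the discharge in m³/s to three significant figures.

Panel 1-2: Δb = 5.3 m, d̄ = (0.21+0.79)/2 = 0.5, v̄ = (0.66+1.13)/2 = 0.895 → q = 5.3×0.5×0.895 = 2.372 m³/s
Panel 2-3: Δb = 3.6 m, d̄ = (0.79+0.93)/2 = 0.86, v̄ = (1.13+1.17)/2 = 1.15 → q = 3.6×0.86×1.15 = 3.560 m³/s
Panel 3-4: Δb = 11.2 m, d̄ = (0.93+0.17)/2 = 0.55, v̄ = (1.17+0.39)/2 = 0.78 → q = 11.2×0.55×0.78 = 4.805 m³/s
Q = Σ q = 10.74 m³/s

10.7 m³/s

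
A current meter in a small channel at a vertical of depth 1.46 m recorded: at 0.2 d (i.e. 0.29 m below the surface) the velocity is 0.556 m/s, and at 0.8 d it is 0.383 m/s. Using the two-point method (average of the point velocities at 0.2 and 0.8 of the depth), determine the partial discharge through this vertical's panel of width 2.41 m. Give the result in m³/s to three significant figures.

1.65 m³/s

v̄ = (0.556 + 0.383) / 2 = 0.4695 m/s
q = v̄ × d × w = 0.4695 × 1.46 × 2.41 = 1.652 m³/s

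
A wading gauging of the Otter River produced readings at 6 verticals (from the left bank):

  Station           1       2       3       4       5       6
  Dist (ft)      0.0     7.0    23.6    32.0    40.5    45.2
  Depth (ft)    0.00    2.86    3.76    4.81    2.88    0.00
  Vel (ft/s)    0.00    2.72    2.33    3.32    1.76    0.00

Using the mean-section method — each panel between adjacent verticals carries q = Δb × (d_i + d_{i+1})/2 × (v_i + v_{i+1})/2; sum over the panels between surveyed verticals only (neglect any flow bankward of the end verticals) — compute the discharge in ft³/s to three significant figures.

343 ft³/s

Panel 1-2: Δb = 7 ft, d̄ = (0.00+2.86)/2 = 1.43, v̄ = (0.00+2.72)/2 = 1.36 → q = 7×1.43×1.36 = 13.61 ft³/s
Panel 2-3: Δb = 16.6 ft, d̄ = (2.86+3.76)/2 = 3.31, v̄ = (2.72+2.33)/2 = 2.525 → q = 16.6×3.31×2.525 = 138.7 ft³/s
Panel 3-4: Δb = 8.4 ft, d̄ = (3.76+4.81)/2 = 4.285, v̄ = (2.33+3.32)/2 = 2.825 → q = 8.4×4.285×2.825 = 101.7 ft³/s
Panel 4-5: Δb = 8.5 ft, d̄ = (4.81+2.88)/2 = 3.845, v̄ = (3.32+1.76)/2 = 2.54 → q = 8.5×3.845×2.54 = 83.01 ft³/s
Panel 5-6: Δb = 4.7 ft, d̄ = (2.88+0.00)/2 = 1.44, v̄ = (1.76+0.00)/2 = 0.88 → q = 4.7×1.44×0.88 = 5.956 ft³/s
Q = Σ q = 343.0 ft³/s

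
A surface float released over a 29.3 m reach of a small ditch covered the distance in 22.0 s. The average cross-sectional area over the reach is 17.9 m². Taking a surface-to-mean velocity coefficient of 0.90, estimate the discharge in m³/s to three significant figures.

v_surface = L / t̄ = 29.3 / 22 = 1.332 m/s
v_mean = 0.90 × 1.332 = 1.199 m/s
Q = A × v_mean = 17.9 × 1.199 = 21.46 m³/s

21.5 m³/s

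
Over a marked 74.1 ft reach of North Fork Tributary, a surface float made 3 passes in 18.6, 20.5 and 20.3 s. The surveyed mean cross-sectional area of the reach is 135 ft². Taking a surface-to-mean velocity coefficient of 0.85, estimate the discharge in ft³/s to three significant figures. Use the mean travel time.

429 ft³/s

t̄ = (18.6 + 20.5 + 20.3) / 3 = 19.8 s
v_surface = L / t̄ = 74.1 / 19.8 = 3.742 ft/s
v_mean = 0.85 × 3.742 = 3.181 ft/s
Q = A × v_mean = 135 × 3.181 = 429.4 ft³/s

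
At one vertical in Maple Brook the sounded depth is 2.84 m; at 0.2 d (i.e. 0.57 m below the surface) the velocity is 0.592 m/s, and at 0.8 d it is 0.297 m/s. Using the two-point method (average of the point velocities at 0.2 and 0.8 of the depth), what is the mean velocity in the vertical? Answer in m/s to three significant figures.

0.445 m/s

v̄ = (0.592 + 0.297) / 2 = 0.4445 m/s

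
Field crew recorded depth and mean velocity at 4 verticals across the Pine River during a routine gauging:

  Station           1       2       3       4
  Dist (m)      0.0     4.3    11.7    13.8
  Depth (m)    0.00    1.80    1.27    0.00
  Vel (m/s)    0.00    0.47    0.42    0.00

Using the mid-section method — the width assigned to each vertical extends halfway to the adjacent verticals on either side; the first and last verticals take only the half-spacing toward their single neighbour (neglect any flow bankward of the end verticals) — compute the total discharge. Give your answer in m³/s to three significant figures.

7.48 m³/s

w_2 = (11.7 − 0.0)/2 = 5.85 m; q_2 = 0.47 × 1.80 × 5.85 = 4.949 m³/s
w_3 = (13.8 − 4.3)/2 = 4.75 m; q_3 = 0.42 × 1.27 × 4.75 = 2.534 m³/s
Stations 1, 4 contribute zero (depth or velocity is 0).
Q = Σ qᵢ = 7.483 m³/s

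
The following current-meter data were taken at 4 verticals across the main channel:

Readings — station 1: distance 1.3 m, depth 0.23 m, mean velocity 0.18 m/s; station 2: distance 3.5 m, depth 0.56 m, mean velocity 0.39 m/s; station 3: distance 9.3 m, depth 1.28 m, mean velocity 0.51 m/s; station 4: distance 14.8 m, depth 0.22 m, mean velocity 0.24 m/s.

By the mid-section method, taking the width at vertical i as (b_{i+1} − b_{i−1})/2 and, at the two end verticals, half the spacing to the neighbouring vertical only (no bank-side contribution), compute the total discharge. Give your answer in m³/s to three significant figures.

4.75 m³/s

w_1 = (3.5 − 1.3)/2 = 1.1 m; q_1 = 0.18 × 0.23 × 1.1 = 0.04554 m³/s
w_2 = (9.3 − 1.3)/2 = 4 m; q_2 = 0.39 × 0.56 × 4 = 0.8736 m³/s
w_3 = (14.8 − 3.5)/2 = 5.65 m; q_3 = 0.51 × 1.28 × 5.65 = 3.688 m³/s
w_4 = (14.8 − 9.3)/2 = 2.75 m; q_4 = 0.24 × 0.22 × 2.75 = 0.1452 m³/s
Q = Σ qᵢ = 4.753 m³/s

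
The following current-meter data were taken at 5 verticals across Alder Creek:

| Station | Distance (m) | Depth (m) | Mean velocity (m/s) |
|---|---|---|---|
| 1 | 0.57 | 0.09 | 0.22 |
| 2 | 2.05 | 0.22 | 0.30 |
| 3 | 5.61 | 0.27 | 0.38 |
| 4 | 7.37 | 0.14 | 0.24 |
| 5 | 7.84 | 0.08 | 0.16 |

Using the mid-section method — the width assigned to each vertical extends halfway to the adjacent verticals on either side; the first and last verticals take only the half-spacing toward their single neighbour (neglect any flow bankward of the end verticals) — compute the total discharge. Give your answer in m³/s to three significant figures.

w_1 = (2.05 − 0.57)/2 = 0.74 m; q_1 = 0.22 × 0.09 × 0.74 = 0.01465 m³/s
w_2 = (5.61 − 0.57)/2 = 2.52 m; q_2 = 0.30 × 0.22 × 2.52 = 0.1663 m³/s
w_3 = (7.37 − 2.05)/2 = 2.66 m; q_3 = 0.38 × 0.27 × 2.66 = 0.2729 m³/s
w_4 = (7.84 − 5.61)/2 = 1.115 m; q_4 = 0.24 × 0.14 × 1.115 = 0.03746 m³/s
w_5 = (7.84 − 7.37)/2 = 0.235 m; q_5 = 0.16 × 0.08 × 0.235 = 0.003008 m³/s
Q = Σ qᵢ = 0.4944 m³/s

0.494 m³/s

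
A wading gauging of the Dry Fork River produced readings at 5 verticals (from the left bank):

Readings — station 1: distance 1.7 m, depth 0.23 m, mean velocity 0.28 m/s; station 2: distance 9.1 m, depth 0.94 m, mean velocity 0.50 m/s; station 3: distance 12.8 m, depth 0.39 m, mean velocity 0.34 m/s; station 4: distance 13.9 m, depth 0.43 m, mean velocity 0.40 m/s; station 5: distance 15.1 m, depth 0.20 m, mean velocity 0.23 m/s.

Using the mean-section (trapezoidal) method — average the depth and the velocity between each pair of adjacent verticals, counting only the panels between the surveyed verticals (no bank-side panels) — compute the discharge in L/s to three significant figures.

3010 L/s

Panel 1-2: Δb = 7.4 m, d̄ = (0.23+0.94)/2 = 0.585, v̄ = (0.28+0.50)/2 = 0.39 → q = 7.4×0.585×0.39 = 1.688 m³/s
Panel 2-3: Δb = 3.7 m, d̄ = (0.94+0.39)/2 = 0.665, v̄ = (0.50+0.34)/2 = 0.42 → q = 3.7×0.665×0.42 = 1.033 m³/s
Panel 3-4: Δb = 1.1 m, d̄ = (0.39+0.43)/2 = 0.41, v̄ = (0.34+0.40)/2 = 0.37 → q = 1.1×0.41×0.37 = 0.1669 m³/s
Panel 4-5: Δb = 1.2 m, d̄ = (0.43+0.20)/2 = 0.315, v̄ = (0.40+0.23)/2 = 0.315 → q = 1.2×0.315×0.315 = 0.1191 m³/s
Q = Σ q = 3.008 m³/s
= 3.008 × 1000 = 3008 L/s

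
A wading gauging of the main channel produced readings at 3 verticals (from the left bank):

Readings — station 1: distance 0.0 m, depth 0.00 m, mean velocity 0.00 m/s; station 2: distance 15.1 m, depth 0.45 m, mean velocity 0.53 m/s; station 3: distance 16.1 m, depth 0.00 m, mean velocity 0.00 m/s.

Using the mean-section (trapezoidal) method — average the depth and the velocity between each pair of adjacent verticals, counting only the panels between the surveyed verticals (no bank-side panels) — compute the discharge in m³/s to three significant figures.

Panel 1-2: Δb = 15.1 m, d̄ = (0.00+0.45)/2 = 0.225, v̄ = (0.00+0.53)/2 = 0.265 → q = 15.1×0.225×0.265 = 0.9003 m³/s
Panel 2-3: Δb = 1 m, d̄ = (0.45+0.00)/2 = 0.225, v̄ = (0.53+0.00)/2 = 0.265 → q = 1×0.225×0.265 = 0.05963 m³/s
Q = Σ q = 0.9600 m³/s

0.960 m³/s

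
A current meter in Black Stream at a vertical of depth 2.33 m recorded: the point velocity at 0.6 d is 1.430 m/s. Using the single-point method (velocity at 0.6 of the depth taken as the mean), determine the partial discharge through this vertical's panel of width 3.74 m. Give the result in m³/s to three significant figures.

v̄ = v₀.₆ = 1.430 m/s
q = v̄ × d × w = 1.430 × 2.33 × 3.74 = 12.46 m³/s

12.5 m³/s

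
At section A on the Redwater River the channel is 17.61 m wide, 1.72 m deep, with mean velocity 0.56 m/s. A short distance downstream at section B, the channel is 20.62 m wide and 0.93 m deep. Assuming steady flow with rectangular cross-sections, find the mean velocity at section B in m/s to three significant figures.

0.885 m/s

Q = A₁V₁ = (17.61×1.72) × 0.56 = 16.96 m³/s
A₂ = 20.62 × 0.93 = 19.18 m²
V₂ = Q/A₂ = 16.96/19.18 = 0.8845 m/s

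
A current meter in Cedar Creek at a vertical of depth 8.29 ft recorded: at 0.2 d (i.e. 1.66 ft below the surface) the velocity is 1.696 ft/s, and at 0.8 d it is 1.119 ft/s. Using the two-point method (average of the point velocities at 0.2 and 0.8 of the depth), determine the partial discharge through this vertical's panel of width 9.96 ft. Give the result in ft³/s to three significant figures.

v̄ = (1.696 + 1.119) / 2 = 1.408 ft/s
q = v̄ × d × w = 1.408 × 8.29 × 9.96 = 116.2 ft³/s

116 ft³/s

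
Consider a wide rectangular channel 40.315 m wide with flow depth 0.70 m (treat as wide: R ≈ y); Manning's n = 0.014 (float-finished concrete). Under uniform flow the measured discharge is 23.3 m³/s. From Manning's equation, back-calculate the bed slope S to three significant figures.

0.000215

A = b·y = 40.315 × 0.70 = 28.22 m²
Wide channel: R ≈ y = 0.70 m
S = (Q·n / (1·A·R^(2/3)))² = (23.3×0.014 / (1×28.22×0.7884))² = 0.0002150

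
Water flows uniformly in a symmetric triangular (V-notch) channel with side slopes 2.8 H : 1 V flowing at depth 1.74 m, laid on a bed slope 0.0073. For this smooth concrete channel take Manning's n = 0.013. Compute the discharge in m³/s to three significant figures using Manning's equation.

A = z·y² = 2.8×1.74² = 8.477 m²
P = 2y√(1+z²) = 2×1.74×√(1+2.8²) = 10.35 m
R = A/P = 8.477/10.35 = 0.8193 m
Q = (1/n)·A·R^(2/3)·S^(1/2) = (1/0.013) × 8.477 × 0.8193^(2/3) × 0.0073^(1/2) = 48.78 m³/s

48.8 m³/s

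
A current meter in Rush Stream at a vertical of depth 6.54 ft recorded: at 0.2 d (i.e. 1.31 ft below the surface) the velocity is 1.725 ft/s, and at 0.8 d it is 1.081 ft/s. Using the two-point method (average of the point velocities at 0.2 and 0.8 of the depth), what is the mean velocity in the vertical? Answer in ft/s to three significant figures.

v̄ = (1.725 + 1.081) / 2 = 1.403 ft/s

1.40 ft/s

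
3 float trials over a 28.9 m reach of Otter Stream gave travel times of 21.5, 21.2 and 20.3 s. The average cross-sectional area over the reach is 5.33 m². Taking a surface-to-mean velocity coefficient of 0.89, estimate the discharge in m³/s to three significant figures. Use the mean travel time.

6.53 m³/s

t̄ = (21.5 + 21.2 + 20.3) / 3 = 21 s
v_surface = L / t̄ = 28.9 / 21 = 1.376 m/s
v_mean = 0.89 × 1.376 = 1.225 m/s
Q = A × v_mean = 5.33 × 1.225 = 6.528 m³/s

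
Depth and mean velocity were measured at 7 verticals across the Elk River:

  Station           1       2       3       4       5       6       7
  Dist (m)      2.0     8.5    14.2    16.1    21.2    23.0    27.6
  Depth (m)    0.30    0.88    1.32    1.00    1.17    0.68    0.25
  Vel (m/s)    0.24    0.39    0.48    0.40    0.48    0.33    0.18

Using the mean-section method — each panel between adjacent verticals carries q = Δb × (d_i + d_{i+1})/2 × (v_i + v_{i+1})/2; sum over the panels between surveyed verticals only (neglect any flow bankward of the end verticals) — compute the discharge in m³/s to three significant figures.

8.56 m³/s

Panel 1-2: Δb = 6.5 m, d̄ = (0.30+0.88)/2 = 0.59, v̄ = (0.24+0.39)/2 = 0.315 → q = 6.5×0.59×0.315 = 1.208 m³/s
Panel 2-3: Δb = 5.7 m, d̄ = (0.88+1.32)/2 = 1.1, v̄ = (0.39+0.48)/2 = 0.435 → q = 5.7×1.1×0.435 = 2.727 m³/s
Panel 3-4: Δb = 1.9 m, d̄ = (1.32+1.00)/2 = 1.16, v̄ = (0.48+0.40)/2 = 0.44 → q = 1.9×1.16×0.44 = 0.9698 m³/s
Panel 4-5: Δb = 5.1 m, d̄ = (1.00+1.17)/2 = 1.085, v̄ = (0.40+0.48)/2 = 0.44 → q = 5.1×1.085×0.44 = 2.435 m³/s
Panel 5-6: Δb = 1.8 m, d̄ = (1.17+0.68)/2 = 0.925, v̄ = (0.48+0.33)/2 = 0.405 → q = 1.8×0.925×0.405 = 0.6743 m³/s
Panel 6-7: Δb = 4.6 m, d̄ = (0.68+0.25)/2 = 0.465, v̄ = (0.33+0.18)/2 = 0.255 → q = 4.6×0.465×0.255 = 0.5454 m³/s
Q = Σ q = 8.560 m³/s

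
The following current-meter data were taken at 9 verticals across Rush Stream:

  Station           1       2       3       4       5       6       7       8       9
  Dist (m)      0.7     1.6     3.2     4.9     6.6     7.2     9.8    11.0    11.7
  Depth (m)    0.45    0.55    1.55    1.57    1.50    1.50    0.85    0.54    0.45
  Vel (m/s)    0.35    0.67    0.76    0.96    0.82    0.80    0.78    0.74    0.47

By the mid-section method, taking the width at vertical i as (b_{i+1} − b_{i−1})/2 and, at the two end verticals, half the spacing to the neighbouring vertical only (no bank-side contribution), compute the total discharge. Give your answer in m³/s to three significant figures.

w_1 = (1.6 − 0.7)/2 = 0.45 m; q_1 = 0.35 × 0.45 × 0.45 = 0.07088 m³/s
w_2 = (3.2 − 0.7)/2 = 1.25 m; q_2 = 0.67 × 0.55 × 1.25 = 0.4606 m³/s
w_3 = (4.9 − 1.6)/2 = 1.65 m; q_3 = 0.76 × 1.55 × 1.65 = 1.944 m³/s
w_4 = (6.6 − 3.2)/2 = 1.7 m; q_4 = 0.96 × 1.57 × 1.7 = 2.562 m³/s
w_5 = (7.2 − 4.9)/2 = 1.15 m; q_5 = 0.82 × 1.50 × 1.15 = 1.415 m³/s
w_6 = (9.8 − 6.6)/2 = 1.6 m; q_6 = 0.80 × 1.50 × 1.6 = 1.920 m³/s
w_7 = (11.0 − 7.2)/2 = 1.9 m; q_7 = 0.78 × 0.85 × 1.9 = 1.260 m³/s
w_8 = (11.7 − 9.8)/2 = 0.95 m; q_8 = 0.74 × 0.54 × 0.95 = 0.3796 m³/s
w_9 = (11.7 − 11.0)/2 = 0.35 m; q_9 = 0.47 × 0.45 × 0.35 = 0.07403 m³/s
Q = Σ qᵢ = 10.09 m³/s

10.1 m³/s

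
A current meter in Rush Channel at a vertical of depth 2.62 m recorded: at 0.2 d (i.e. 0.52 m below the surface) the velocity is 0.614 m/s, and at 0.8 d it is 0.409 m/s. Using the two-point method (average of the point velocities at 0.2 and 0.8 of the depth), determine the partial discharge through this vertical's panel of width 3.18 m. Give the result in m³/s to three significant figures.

4.26 m³/s

v̄ = (0.614 + 0.409) / 2 = 0.5115 m/s
q = v̄ × d × w = 0.5115 × 2.62 × 3.18 = 4.262 m³/s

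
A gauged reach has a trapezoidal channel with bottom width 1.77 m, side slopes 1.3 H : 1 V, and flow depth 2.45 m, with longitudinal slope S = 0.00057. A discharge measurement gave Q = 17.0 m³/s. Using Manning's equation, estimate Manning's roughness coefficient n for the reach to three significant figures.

A = (b + z·y)·y = (1.77 + 1.3×2.45)×2.45 = 12.14 m²
P = b + 2y√(1+z²) = 1.77 + 2×2.45×√(1+1.3²) = 9.807 m
R = A/P = 12.14/9.807 = 1.238 m
n = (1/Q)·A·R^(2/3)·S^(1/2) = (1/17.0) × 12.14 × 1.153 × 0.02387 = 0.01966

0.0197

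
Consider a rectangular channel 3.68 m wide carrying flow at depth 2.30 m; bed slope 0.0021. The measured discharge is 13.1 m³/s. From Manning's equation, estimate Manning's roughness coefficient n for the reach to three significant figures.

0.0300

A = b·y = 3.68 × 2.30 = 8.464 m²
P = b + 2y = 3.68 + 2×2.30 = 8.280 m
R = A/P = 8.464/8.280 = 1.022 m
n = (1/Q)·A·R^(2/3)·S^(1/2) = (1/13.1) × 8.464 × 1.015 × 0.04583 = 0.03005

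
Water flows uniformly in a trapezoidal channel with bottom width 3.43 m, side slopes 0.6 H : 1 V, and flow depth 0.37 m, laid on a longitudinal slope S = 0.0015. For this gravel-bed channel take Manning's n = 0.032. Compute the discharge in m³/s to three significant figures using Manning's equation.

0.757 m³/s

A = (b + z·y)·y = (3.43 + 0.6×0.37)×0.37 = 1.351 m²
P = b + 2y√(1+z²) = 3.43 + 2×0.37×√(1+0.6²) = 4.293 m
R = A/P = 1.351/4.293 = 0.3148 m
Q = (1/n)·A·R^(2/3)·S^(1/2) = (1/0.032) × 1.351 × 0.3148^(2/3) × 0.0015^(1/2) = 0.7567 m³/s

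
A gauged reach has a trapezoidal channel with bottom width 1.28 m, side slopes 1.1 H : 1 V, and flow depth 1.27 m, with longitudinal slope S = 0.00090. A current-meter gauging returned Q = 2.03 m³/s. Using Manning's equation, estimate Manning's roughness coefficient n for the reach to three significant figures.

A = (b + z·y)·y = (1.28 + 1.1×1.27)×1.27 = 3.400 m²
P = b + 2y√(1+z²) = 1.28 + 2×1.27×√(1+1.1²) = 5.056 m
R = A/P = 3.400/5.056 = 0.6724 m
n = (1/Q)·A·R^(2/3)·S^(1/2) = (1/2.03) × 3.400 × 0.7675 × 0.03000 = 0.03856

0.0386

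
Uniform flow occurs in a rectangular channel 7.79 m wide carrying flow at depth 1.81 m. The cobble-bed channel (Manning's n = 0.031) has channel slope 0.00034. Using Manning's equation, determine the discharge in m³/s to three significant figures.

A = b·y = 7.79 × 1.81 = 14.10 m²
P = b + 2y = 7.79 + 2×1.81 = 11.41 m
R = A/P = 14.10/11.41 = 1.236 m
Q = (1/n)·A·R^(2/3)·S^(1/2) = (1/0.031) × 14.10 × 1.236^(2/3) × 0.00034^(1/2) = 9.658 m³/s

9.66 m³/s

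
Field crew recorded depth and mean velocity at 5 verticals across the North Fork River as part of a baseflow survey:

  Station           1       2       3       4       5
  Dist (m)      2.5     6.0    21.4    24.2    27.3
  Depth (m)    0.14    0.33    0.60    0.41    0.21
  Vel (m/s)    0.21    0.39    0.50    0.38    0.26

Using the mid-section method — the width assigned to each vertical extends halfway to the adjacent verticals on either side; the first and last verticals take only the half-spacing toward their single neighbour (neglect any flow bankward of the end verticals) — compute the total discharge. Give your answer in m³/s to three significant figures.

w_1 = (6.0 − 2.5)/2 = 1.75 m; q_1 = 0.21 × 0.14 × 1.75 = 0.05145 m³/s
w_2 = (21.4 − 2.5)/2 = 9.45 m; q_2 = 0.39 × 0.33 × 9.45 = 1.216 m³/s
w_3 = (24.2 − 6.0)/2 = 9.1 m; q_3 = 0.50 × 0.60 × 9.1 = 2.730 m³/s
w_4 = (27.3 − 21.4)/2 = 2.95 m; q_4 = 0.38 × 0.41 × 2.95 = 0.4596 m³/s
w_5 = (27.3 − 24.2)/2 = 1.55 m; q_5 = 0.26 × 0.21 × 1.55 = 0.08463 m³/s
Q = Σ qᵢ = 4.542 m³/s

4.54 m³/s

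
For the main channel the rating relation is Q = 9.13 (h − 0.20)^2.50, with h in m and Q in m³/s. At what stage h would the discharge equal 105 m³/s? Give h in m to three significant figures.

h − h₀ = (Q/C)^(1/b) = (105/9.13)^(1/2.50) = 2.656 m
h = 0.20 + 2.656 = 2.856 m

2.86 m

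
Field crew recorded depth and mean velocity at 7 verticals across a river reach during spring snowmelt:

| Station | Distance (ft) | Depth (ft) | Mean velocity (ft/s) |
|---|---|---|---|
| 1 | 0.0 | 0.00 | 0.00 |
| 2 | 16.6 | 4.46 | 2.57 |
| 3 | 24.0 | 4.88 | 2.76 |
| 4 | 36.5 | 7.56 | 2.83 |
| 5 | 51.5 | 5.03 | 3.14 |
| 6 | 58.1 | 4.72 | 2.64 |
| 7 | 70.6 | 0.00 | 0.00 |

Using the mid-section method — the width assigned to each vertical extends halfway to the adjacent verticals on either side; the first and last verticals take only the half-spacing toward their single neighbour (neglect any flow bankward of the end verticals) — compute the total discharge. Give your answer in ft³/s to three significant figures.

w_2 = (24.0 − 0.0)/2 = 12 ft; q_2 = 2.57 × 4.46 × 12 = 137.5 ft³/s
w_3 = (36.5 − 16.6)/2 = 9.95 ft; q_3 = 2.76 × 4.88 × 9.95 = 134.0 ft³/s
w_4 = (51.5 − 24.0)/2 = 13.75 ft; q_4 = 2.83 × 7.56 × 13.75 = 294.2 ft³/s
w_5 = (58.1 − 36.5)/2 = 10.8 ft; q_5 = 3.14 × 5.03 × 10.8 = 170.6 ft³/s
w_6 = (70.6 − 51.5)/2 = 9.55 ft; q_6 = 2.64 × 4.72 × 9.55 = 119.0 ft³/s
Stations 1, 7 contribute zero (depth or velocity is 0).
Q = Σ qᵢ = 855.3 ft³/s

855 ft³/s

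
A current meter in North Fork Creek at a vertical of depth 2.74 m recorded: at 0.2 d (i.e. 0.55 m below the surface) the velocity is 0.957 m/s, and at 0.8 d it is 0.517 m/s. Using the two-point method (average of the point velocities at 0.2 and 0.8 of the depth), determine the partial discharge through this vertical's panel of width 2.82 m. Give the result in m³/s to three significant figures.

v̄ = (0.957 + 0.517) / 2 = 0.7370 m/s
q = v̄ × d × w = 0.7370 × 2.74 × 2.82 = 5.695 m³/s

5.69 m³/s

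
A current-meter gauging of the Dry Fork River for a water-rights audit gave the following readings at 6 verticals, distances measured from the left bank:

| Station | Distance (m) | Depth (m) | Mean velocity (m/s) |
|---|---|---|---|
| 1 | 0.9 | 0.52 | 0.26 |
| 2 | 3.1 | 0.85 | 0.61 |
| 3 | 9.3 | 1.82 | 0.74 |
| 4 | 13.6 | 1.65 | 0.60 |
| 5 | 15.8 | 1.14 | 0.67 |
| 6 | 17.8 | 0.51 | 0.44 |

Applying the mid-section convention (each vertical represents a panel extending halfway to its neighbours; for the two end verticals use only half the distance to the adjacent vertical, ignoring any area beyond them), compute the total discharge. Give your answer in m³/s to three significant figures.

14.4 m³/s

w_1 = (3.1 − 0.9)/2 = 1.1 m; q_1 = 0.26 × 0.52 × 1.1 = 0.1487 m³/s
w_2 = (9.3 − 0.9)/2 = 4.2 m; q_2 = 0.61 × 0.85 × 4.2 = 2.178 m³/s
w_3 = (13.6 − 3.1)/2 = 5.25 m; q_3 = 0.74 × 1.82 × 5.25 = 7.071 m³/s
w_4 = (15.8 − 9.3)/2 = 3.25 m; q_4 = 0.60 × 1.65 × 3.25 = 3.218 m³/s
w_5 = (17.8 − 13.6)/2 = 2.1 m; q_5 = 0.67 × 1.14 × 2.1 = 1.604 m³/s
w_6 = (17.8 − 15.8)/2 = 1 m; q_6 = 0.44 × 0.51 × 1 = 0.2244 m³/s
Q = Σ qᵢ = 14.44 m³/s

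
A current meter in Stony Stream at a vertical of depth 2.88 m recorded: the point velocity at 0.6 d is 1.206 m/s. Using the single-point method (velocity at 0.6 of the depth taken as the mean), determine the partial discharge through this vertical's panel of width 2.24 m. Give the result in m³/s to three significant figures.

7.78 m³/s

v̄ = v₀.₆ = 1.206 m/s
q = v̄ × d × w = 1.206 × 2.88 × 2.24 = 7.780 m³/s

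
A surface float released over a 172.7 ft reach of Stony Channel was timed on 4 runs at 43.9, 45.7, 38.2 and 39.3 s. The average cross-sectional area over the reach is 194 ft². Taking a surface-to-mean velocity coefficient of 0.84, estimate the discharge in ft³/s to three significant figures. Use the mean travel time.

674 ft³/s

t̄ = (43.9 + 45.7 + 38.2 + 39.3) / 4 = 41.775 s
v_surface = L / t̄ = 172.7 / 41.775 = 4.134 ft/s
v_mean = 0.84 × 4.134 = 3.473 ft/s
Q = A × v_mean = 194 × 3.473 = 673.7 ft³/s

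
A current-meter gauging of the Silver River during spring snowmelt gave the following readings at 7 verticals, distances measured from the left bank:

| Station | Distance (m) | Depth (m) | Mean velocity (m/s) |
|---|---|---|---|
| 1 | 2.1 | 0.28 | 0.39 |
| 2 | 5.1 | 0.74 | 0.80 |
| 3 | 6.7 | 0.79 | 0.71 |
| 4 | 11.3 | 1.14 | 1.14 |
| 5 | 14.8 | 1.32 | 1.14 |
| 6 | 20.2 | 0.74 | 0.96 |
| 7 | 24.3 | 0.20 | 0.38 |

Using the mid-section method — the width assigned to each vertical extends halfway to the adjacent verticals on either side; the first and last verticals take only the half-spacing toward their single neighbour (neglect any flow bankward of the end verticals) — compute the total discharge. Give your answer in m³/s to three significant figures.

w_1 = (5.1 − 2.1)/2 = 1.5 m; q_1 = 0.39 × 0.28 × 1.5 = 0.1638 m³/s
w_2 = (6.7 − 2.1)/2 = 2.3 m; q_2 = 0.80 × 0.74 × 2.3 = 1.362 m³/s
w_3 = (11.3 − 5.1)/2 = 3.1 m; q_3 = 0.71 × 0.79 × 3.1 = 1.739 m³/s
w_4 = (14.8 − 6.7)/2 = 4.05 m; q_4 = 1.14 × 1.14 × 4.05 = 5.263 m³/s
w_5 = (20.2 − 11.3)/2 = 4.45 m; q_5 = 1.14 × 1.32 × 4.45 = 6.696 m³/s
w_6 = (24.3 − 14.8)/2 = 4.75 m; q_6 = 0.96 × 0.74 × 4.75 = 3.374 m³/s
w_7 = (24.3 − 20.2)/2 = 2.05 m; q_7 = 0.38 × 0.20 × 2.05 = 0.1558 m³/s
Q = Σ qᵢ = 18.75 m³/s

18.8 m³/s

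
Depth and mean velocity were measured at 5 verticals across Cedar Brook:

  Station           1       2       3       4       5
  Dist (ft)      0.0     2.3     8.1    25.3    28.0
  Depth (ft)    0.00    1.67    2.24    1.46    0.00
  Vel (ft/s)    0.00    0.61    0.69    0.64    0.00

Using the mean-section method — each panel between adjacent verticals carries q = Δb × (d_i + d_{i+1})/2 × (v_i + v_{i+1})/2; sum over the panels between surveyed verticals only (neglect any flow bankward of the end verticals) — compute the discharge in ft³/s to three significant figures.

Panel 1-2: Δb = 2.3 ft, d̄ = (0.00+1.67)/2 = 0.835, v̄ = (0.00+0.61)/2 = 0.305 → q = 2.3×0.835×0.305 = 0.5858 ft³/s
Panel 2-3: Δb = 5.8 ft, d̄ = (1.67+2.24)/2 = 1.955, v̄ = (0.61+0.69)/2 = 0.65 → q = 5.8×1.955×0.65 = 7.370 ft³/s
Panel 3-4: Δb = 17.2 ft, d̄ = (2.24+1.46)/2 = 1.85, v̄ = (0.69+0.64)/2 = 0.665 → q = 17.2×1.85×0.665 = 21.16 ft³/s
Panel 4-5: Δb = 2.7 ft, d̄ = (1.46+0.00)/2 = 0.73, v̄ = (0.64+0.00)/2 = 0.32 → q = 2.7×0.73×0.32 = 0.6307 ft³/s
Q = Σ q = 29.75 ft³/s

29.7 ft³/s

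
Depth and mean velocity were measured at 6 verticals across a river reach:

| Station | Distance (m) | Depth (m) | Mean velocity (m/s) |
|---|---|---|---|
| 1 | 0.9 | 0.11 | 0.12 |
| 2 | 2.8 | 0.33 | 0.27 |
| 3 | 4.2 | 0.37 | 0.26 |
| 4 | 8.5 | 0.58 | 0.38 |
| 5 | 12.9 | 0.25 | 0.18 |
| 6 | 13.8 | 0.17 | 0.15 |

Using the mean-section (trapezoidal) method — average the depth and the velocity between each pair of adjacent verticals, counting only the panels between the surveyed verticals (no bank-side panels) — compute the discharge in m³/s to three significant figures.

1.41 m³/s

Panel 1-2: Δb = 1.9 m, d̄ = (0.11+0.33)/2 = 0.22, v̄ = (0.12+0.27)/2 = 0.195 → q = 1.9×0.22×0.195 = 0.08151 m³/s
Panel 2-3: Δb = 1.4 m, d̄ = (0.33+0.37)/2 = 0.35, v̄ = (0.27+0.26)/2 = 0.265 → q = 1.4×0.35×0.265 = 0.1299 m³/s
Panel 3-4: Δb = 4.3 m, d̄ = (0.37+0.58)/2 = 0.475, v̄ = (0.26+0.38)/2 = 0.32 → q = 4.3×0.475×0.32 = 0.6536 m³/s
Panel 4-5: Δb = 4.4 m, d̄ = (0.58+0.25)/2 = 0.415, v̄ = (0.38+0.18)/2 = 0.28 → q = 4.4×0.415×0.28 = 0.5113 m³/s
Panel 5-6: Δb = 0.9 m, d̄ = (0.25+0.17)/2 = 0.21, v̄ = (0.18+0.15)/2 = 0.165 → q = 0.9×0.21×0.165 = 0.03119 m³/s
Q = Σ q = 1.407 m³/s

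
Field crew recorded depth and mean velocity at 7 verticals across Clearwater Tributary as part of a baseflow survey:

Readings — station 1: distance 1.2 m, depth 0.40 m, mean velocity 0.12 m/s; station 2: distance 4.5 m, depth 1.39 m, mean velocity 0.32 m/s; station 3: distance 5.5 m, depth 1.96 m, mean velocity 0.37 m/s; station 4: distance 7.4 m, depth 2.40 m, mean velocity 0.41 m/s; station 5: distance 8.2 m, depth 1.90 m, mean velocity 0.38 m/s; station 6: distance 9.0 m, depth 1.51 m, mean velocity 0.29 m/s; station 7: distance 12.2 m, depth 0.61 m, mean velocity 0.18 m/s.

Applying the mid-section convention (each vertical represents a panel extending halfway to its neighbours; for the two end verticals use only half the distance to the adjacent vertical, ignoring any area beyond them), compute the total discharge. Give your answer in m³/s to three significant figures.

w_1 = (4.5 − 1.2)/2 = 1.65 m; q_1 = 0.12 × 0.40 × 1.65 = 0.07920 m³/s
w_2 = (5.5 − 1.2)/2 = 2.15 m; q_2 = 0.32 × 1.39 × 2.15 = 0.9563 m³/s
w_3 = (7.4 − 4.5)/2 = 1.45 m; q_3 = 0.37 × 1.96 × 1.45 = 1.052 m³/s
w_4 = (8.2 − 5.5)/2 = 1.35 m; q_4 = 0.41 × 2.40 × 1.35 = 1.328 m³/s
w_5 = (9.0 − 7.4)/2 = 0.8 m; q_5 = 0.38 × 1.90 × 0.8 = 0.5776 m³/s
w_6 = (12.2 − 8.2)/2 = 2 m; q_6 = 0.29 × 1.51 × 2 = 0.8758 m³/s
w_7 = (12.2 − 9.0)/2 = 1.6 m; q_7 = 0.18 × 0.61 × 1.6 = 0.1757 m³/s
Q = Σ qᵢ = 5.045 m³/s

5.04 m³/s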